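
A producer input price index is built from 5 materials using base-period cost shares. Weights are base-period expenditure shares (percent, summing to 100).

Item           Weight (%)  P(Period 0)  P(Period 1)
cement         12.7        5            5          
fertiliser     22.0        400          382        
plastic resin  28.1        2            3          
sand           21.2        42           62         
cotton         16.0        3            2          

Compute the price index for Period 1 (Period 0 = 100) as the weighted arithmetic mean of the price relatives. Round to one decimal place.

117.8

cement: 12.7 × (5/5) = 12.7 × 1.000000 = 12.7000
fertiliser: 22.0 × (382/400) = 22.0 × 0.955000 = 21.0100
plastic resin: 28.1 × (3/2) = 28.1 × 1.500000 = 42.1500
sand: 21.2 × (62/42) = 21.2 × 1.476190 = 31.2952
cotton: 16.0 × (2/3) = 16.0 × 0.666667 = 10.6667
Index = Σ wᵢ·(p₁ᵢ/p₀ᵢ) = 12.7000 + 21.0100 + 42.1500 + 31.2952 + 10.6667 = 117.8219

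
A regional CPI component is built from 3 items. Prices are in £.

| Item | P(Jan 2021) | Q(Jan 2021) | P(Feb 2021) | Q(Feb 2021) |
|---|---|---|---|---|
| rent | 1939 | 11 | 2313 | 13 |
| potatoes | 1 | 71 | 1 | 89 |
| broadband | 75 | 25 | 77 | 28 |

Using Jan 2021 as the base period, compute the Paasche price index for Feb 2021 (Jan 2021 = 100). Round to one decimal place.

Paasche price index uses current-period quantities as weights.
ΣP(Feb 2021)·Q(Feb 2021) = 2313×13 + 1×89 + 77×28 = 30069 + 89 + 2156 = 32314
ΣP(Jan 2021)·Q(Feb 2021) = 1939×13 + 1×89 + 75×28 = 25207 + 89 + 2100 = 27396
Index = 32314 / 27396 × 100 = 117.9515

118.0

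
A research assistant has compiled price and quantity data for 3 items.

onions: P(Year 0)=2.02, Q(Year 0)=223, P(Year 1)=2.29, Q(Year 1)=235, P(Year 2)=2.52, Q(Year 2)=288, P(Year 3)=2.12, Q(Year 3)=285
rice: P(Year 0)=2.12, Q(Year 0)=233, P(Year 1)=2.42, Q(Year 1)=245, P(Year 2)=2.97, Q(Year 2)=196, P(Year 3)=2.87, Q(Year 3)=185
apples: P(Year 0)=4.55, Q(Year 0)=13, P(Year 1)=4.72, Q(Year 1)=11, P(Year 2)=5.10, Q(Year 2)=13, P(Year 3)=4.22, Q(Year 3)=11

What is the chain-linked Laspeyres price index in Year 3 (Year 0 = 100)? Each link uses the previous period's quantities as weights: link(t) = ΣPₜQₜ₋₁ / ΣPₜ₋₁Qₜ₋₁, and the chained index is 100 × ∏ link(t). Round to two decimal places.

117.64

Link Year 0→Year 1:
ΣP(Year 1)Q(Year 0) = 2.29×223 + 2.42×233 + 4.72×13 = 510.67 + 563.86 + 61.36 = 1135.89
ΣP(Year 0)Q(Year 0) = 2.02×223 + 2.12×233 + 4.55×13 = 450.46 + 493.96 + 59.15 = 1003.57
link = 1135.89/1003.57 = 1.131849
Link Year 1→Year 2:
ΣP(Year 2)Q(Year 1) = 2.52×235 + 2.97×245 + 5.10×11 = 592.2 + 727.65 + 56.1 = 1375.95
ΣP(Year 1)Q(Year 1) = 2.29×235 + 2.42×245 + 4.72×11 = 538.15 + 592.9 + 51.92 = 1182.97
link = 1375.95/1182.97 = 1.163132
Link Year 2→Year 3:
ΣP(Year 3)Q(Year 2) = 2.12×288 + 2.87×196 + 4.22×13 = 610.56 + 562.52 + 54.86 = 1227.94
ΣP(Year 2)Q(Year 2) = 2.52×288 + 2.97×196 + 5.10×13 = 725.76 + 582.12 + 66.3 = 1374.18
link = 1227.94/1374.18 = 0.893580
Chained index = 100 × 1.131849 × 1.163132 × 0.893580 = 117.6389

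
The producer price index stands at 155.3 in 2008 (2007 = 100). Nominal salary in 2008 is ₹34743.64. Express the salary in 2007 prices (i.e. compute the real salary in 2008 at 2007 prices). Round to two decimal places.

Real = Nominal ÷ (Index/100) = 34743.64 ÷ (155.3/100)
     = 34743.64 ÷ 1.553 = 22371.9511

22371.95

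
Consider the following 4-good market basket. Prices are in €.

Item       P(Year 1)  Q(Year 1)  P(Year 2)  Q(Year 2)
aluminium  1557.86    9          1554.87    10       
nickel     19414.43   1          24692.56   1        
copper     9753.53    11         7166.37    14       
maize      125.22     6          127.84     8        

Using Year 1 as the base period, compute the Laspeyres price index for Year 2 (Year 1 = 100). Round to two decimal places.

83.61

Laspeyres price index uses base-period quantities as weights.
ΣP(Year 2)·Q(Year 1) = 1554.87×9 + 24692.56×1 + 7166.37×11 + 127.84×6 = 13993.83 + 24692.56 + 78830.07 + 767.04 = 118283.5
ΣP(Year 1)·Q(Year 1) = 1557.86×9 + 19414.43×1 + 9753.53×11 + 125.22×6 = 14020.74 + 19414.43 + 107288.83 + 751.32 = 141475.32
Index = 118283.5 / 141475.32 × 100 = 83.6072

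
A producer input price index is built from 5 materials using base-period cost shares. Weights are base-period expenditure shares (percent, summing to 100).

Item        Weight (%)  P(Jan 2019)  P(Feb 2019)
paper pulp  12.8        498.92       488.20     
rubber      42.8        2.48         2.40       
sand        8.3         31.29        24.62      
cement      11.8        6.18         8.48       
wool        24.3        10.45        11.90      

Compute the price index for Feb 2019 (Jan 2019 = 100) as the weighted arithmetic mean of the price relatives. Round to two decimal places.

104.34

paper pulp: 12.8 × (488.20/498.92) = 12.8 × 0.978514 = 12.5250
rubber: 42.8 × (2.40/2.48) = 42.8 × 0.967742 = 41.4194
sand: 8.3 × (24.62/31.29) = 8.3 × 0.786833 = 6.5307
cement: 11.8 × (8.48/6.18) = 11.8 × 1.372168 = 16.1916
wool: 24.3 × (11.90/10.45) = 24.3 × 1.138756 = 27.6718
Index = Σ wᵢ·(p₁ᵢ/p₀ᵢ) = 12.5250 + 41.4194 + 6.5307 + 16.1916 + 27.6718 = 104.3384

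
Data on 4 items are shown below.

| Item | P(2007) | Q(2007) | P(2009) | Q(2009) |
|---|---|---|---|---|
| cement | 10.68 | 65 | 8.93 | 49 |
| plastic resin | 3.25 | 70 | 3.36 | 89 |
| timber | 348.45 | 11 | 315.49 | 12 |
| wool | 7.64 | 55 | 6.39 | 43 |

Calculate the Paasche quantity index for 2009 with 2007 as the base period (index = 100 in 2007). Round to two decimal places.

Paasche quantity index uses current-period prices as weights.
ΣP(2009)·Q(2009) = 8.93×49 + 3.36×89 + 315.49×12 + 6.39×43 = 437.57 + 299.04 + 3785.88 + 274.77 = 4797.26
ΣP(2009)·Q(2007) = 8.93×65 + 3.36×70 + 315.49×11 + 6.39×55 = 580.45 + 235.2 + 3470.39 + 351.45 = 4637.49
Index = 4797.26 / 4637.49 × 100 = 103.4452

103.45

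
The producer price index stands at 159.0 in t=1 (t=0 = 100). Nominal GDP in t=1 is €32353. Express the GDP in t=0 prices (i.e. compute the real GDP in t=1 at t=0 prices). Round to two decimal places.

Real = Nominal ÷ (Index/100) = 32353 ÷ (159.0/100)
     = 32353 ÷ 1.590 = 20347.7987

20347.80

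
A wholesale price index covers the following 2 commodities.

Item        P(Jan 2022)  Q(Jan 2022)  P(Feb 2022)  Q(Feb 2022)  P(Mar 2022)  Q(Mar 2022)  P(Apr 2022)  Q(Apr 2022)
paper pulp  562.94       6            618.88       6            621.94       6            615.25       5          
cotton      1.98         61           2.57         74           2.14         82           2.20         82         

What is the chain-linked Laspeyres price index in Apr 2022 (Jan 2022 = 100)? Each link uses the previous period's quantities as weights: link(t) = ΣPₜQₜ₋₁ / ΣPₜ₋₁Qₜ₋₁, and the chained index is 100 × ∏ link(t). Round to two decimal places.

Link Jan 2022→Feb 2022:
ΣP(Feb 2022)Q(Jan 2022) = 618.88×6 + 2.57×61 = 3713.28 + 156.77 = 3870.05
ΣP(Jan 2022)Q(Jan 2022) = 562.94×6 + 1.98×61 = 3377.64 + 120.78 = 3498.42
link = 3870.05/3498.42 = 1.106228
Link Feb 2022→Mar 2022:
ΣP(Mar 2022)Q(Feb 2022) = 621.94×6 + 2.14×74 = 3731.64 + 158.36 = 3890
ΣP(Feb 2022)Q(Feb 2022) = 618.88×6 + 2.57×74 = 3713.28 + 190.18 = 3903.46
link = 3890/3903.46 = 0.996552
Link Mar 2022→Apr 2022:
ΣP(Apr 2022)Q(Mar 2022) = 615.25×6 + 2.20×82 = 3691.5 + 180.4 = 3871.9
ΣP(Mar 2022)Q(Mar 2022) = 621.94×6 + 2.14×82 = 3731.64 + 175.48 = 3907.12
link = 3871.9/3907.12 = 0.990986
Chained index = 100 × 1.106228 × 0.996552 × 0.990986 = 109.2476

109.25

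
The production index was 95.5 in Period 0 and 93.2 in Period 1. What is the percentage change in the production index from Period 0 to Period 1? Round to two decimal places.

Change = (93.2 − 95.5) / 95.5 × 100
       = -2.3 / 95.5 × 100 = -2.4084%

-2.41%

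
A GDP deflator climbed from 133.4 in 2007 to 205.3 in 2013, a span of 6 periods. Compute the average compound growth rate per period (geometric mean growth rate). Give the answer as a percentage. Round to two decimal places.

7.45%

Growth factor = (205.3/133.4)^(1/6) = (1.538981)^(1/6) = 1.074498
Growth rate = 1.074498 − 1 = 0.074498 = 7.4498%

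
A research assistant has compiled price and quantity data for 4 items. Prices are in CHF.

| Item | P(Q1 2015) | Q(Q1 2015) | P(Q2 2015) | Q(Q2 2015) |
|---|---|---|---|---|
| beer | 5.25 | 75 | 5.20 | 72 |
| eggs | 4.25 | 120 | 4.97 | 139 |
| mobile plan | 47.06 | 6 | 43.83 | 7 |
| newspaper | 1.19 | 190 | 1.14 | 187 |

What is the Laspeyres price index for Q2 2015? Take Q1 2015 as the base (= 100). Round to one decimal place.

Laspeyres price index uses base-period quantities as weights.
ΣP(Q2 2015)·Q(Q1 2015) = 5.20×75 + 4.97×120 + 43.83×6 + 1.14×190 = 390 + 596.4 + 262.98 + 216.6 = 1465.98
ΣP(Q1 2015)·Q(Q1 2015) = 5.25×75 + 4.25×120 + 47.06×6 + 1.19×190 = 393.75 + 510 + 282.36 + 226.1 = 1412.21
Index = 1465.98 / 1412.21 × 100 = 103.8075

103.8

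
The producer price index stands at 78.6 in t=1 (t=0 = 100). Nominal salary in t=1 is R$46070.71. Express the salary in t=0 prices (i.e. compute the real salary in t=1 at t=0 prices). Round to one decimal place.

58614.1

Real = Nominal ÷ (Index/100) = 46070.71 ÷ (78.6/100)
     = 46070.71 ÷ 0.786 = 58614.1349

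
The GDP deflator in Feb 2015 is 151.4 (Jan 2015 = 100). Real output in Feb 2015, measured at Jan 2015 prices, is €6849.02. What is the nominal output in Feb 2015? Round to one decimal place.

Nominal = Real × (Index/100) = 6849.02 × (151.4/100)
        = 6849.02 × 1.514 = 10369.4163

10369.4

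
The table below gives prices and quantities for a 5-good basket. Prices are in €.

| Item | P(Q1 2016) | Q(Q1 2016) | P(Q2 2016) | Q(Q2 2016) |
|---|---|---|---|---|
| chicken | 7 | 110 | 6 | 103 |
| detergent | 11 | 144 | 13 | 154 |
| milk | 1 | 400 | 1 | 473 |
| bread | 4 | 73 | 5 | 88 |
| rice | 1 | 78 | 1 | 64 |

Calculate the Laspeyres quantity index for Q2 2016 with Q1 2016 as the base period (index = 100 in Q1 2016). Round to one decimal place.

105.8

Laspeyres quantity index uses base-period prices as weights.
ΣP(Q1 2016)·Q(Q2 2016) = 7×103 + 11×154 + 1×473 + 4×88 + 1×64 = 721 + 1694 + 473 + 352 + 64 = 3304
ΣP(Q1 2016)·Q(Q1 2016) = 7×110 + 11×144 + 1×400 + 4×73 + 1×78 = 770 + 1584 + 400 + 292 + 78 = 3124
Index = 3304 / 3124 × 100 = 105.7618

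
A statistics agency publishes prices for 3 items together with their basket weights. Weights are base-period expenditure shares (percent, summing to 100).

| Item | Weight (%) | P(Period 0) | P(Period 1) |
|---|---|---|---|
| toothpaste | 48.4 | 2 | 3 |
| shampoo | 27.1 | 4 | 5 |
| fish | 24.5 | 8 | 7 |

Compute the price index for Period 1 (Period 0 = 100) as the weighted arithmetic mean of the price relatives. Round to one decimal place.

toothpaste: 48.4 × (3/2) = 48.4 × 1.500000 = 72.6000
shampoo: 27.1 × (5/4) = 27.1 × 1.250000 = 33.8750
fish: 24.5 × (7/8) = 24.5 × 0.875000 = 21.4375
Index = Σ wᵢ·(p₁ᵢ/p₀ᵢ) = 72.6000 + 33.8750 + 21.4375 = 127.9125

127.9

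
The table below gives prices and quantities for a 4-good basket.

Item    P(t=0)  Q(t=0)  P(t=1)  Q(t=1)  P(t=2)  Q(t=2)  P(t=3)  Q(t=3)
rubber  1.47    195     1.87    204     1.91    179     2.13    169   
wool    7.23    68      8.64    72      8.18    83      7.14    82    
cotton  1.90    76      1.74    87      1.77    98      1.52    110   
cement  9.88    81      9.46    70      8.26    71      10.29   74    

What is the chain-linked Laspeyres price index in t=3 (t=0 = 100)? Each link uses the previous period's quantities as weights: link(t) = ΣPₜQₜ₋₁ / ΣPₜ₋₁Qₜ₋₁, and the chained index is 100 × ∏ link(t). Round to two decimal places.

Link t=0→t=1:
ΣP(t=1)Q(t=0) = 1.87×195 + 8.64×68 + 1.74×76 + 9.46×81 = 364.65 + 587.52 + 132.24 + 766.26 = 1850.67
ΣP(t=0)Q(t=0) = 1.47×195 + 7.23×68 + 1.90×76 + 9.88×81 = 286.65 + 491.64 + 144.4 + 800.28 = 1722.97
link = 1850.67/1722.97 = 1.074116
Link t=1→t=2:
ΣP(t=2)Q(t=1) = 1.91×204 + 8.18×72 + 1.77×87 + 8.26×70 = 389.64 + 588.96 + 153.99 + 578.2 = 1710.79
ΣP(t=1)Q(t=1) = 1.87×204 + 8.64×72 + 1.74×87 + 9.46×70 = 381.48 + 622.08 + 151.38 + 662.2 = 1817.14
link = 1710.79/1817.14 = 0.941474
Link t=2→t=3:
ΣP(t=3)Q(t=2) = 2.13×179 + 7.14×83 + 1.52×98 + 10.29×71 = 381.27 + 592.62 + 148.96 + 730.59 = 1853.44
ΣP(t=2)Q(t=2) = 1.91×179 + 8.18×83 + 1.77×98 + 8.26×71 = 341.89 + 678.94 + 173.46 + 586.46 = 1780.75
link = 1853.44/1780.75 = 1.040820
Chained index = 100 × 1.074116 × 0.941474 × 1.040820 = 105.2532

105.25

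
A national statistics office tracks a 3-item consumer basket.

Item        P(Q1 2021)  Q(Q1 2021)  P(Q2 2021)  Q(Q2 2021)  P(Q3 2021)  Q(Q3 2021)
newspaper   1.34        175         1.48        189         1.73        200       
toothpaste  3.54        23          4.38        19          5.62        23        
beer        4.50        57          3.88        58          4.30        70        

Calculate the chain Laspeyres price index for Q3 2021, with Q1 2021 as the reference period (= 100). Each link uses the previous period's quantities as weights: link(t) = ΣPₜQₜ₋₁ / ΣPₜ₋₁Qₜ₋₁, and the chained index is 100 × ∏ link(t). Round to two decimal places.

117.91

Link Q1 2021→Q2 2021:
ΣP(Q2 2021)Q(Q1 2021) = 1.48×175 + 4.38×23 + 3.88×57 = 259 + 100.74 + 221.16 = 580.9
ΣP(Q1 2021)Q(Q1 2021) = 1.34×175 + 3.54×23 + 4.50×57 = 234.5 + 81.42 + 256.5 = 572.42
link = 580.9/572.42 = 1.014814
Link Q2 2021→Q3 2021:
ΣP(Q3 2021)Q(Q2 2021) = 1.73×189 + 5.62×19 + 4.30×58 = 326.97 + 106.78 + 249.4 = 683.15
ΣP(Q2 2021)Q(Q2 2021) = 1.48×189 + 4.38×19 + 3.88×58 = 279.72 + 83.22 + 225.04 = 587.98
link = 683.15/587.98 = 1.161859
Chained index = 100 × 1.014814 × 1.161859 = 117.9071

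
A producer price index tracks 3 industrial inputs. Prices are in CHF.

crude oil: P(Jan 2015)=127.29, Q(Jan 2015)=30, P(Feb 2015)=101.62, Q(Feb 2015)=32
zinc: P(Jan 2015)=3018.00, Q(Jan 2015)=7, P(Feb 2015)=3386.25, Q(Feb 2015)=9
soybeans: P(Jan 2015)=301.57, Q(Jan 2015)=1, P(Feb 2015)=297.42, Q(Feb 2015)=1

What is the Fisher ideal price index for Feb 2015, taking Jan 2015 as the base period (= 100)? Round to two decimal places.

Laspeyres component (base-period weights):
ΣP(Feb 2015)Q(Jan 2015) = 101.62×30 + 3386.25×7 + 297.42×1 = 3048.6 + 23703.75 + 297.42 = 27049.77
ΣP(Jan 2015)Q(Jan 2015) = 127.29×30 + 3018.00×7 + 301.57×1 = 3818.7 + 21126 + 301.57 = 25246.27
L = 27049.77 / 25246.27 × 100 = 107.1436
Paasche component (current-period weights):
ΣP(Feb 2015)Q(Feb 2015) = 101.62×32 + 3386.25×9 + 297.42×1 = 3251.84 + 30476.25 + 297.42 = 34025.51
ΣP(Jan 2015)Q(Feb 2015) = 127.29×32 + 3018.00×9 + 301.57×1 = 4073.28 + 27162 + 301.57 = 31536.85
P = 34025.51 / 31536.85 × 100 = 107.8913
Fisher = √(L × P) = √(107.1436 × 107.8913) = 107.5168

107.52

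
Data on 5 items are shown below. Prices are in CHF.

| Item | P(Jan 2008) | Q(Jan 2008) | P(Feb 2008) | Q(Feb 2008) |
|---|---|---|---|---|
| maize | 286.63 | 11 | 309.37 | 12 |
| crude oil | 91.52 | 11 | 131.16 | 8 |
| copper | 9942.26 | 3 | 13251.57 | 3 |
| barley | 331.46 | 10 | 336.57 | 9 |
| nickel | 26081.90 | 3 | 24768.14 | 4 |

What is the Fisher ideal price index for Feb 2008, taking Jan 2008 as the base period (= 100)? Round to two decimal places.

104.78

Laspeyres component (base-period weights):
ΣP(Feb 2008)Q(Jan 2008) = 309.37×11 + 131.16×11 + 13251.57×3 + 336.57×10 + 24768.14×3 = 3403.07 + 1442.76 + 39754.71 + 3365.7 + 74304.42 = 122270.66
ΣP(Jan 2008)Q(Jan 2008) = 286.63×11 + 91.52×11 + 9942.26×3 + 331.46×10 + 26081.90×3 = 3152.93 + 1006.72 + 29826.78 + 3314.6 + 78245.7 = 115546.73
L = 122270.66 / 115546.73 × 100 = 105.8192
Paasche component (current-period weights):
ΣP(Feb 2008)Q(Feb 2008) = 309.37×12 + 131.16×8 + 13251.57×3 + 336.57×9 + 24768.14×4 = 3712.44 + 1049.28 + 39754.71 + 3029.13 + 99072.56 = 146618.12
ΣP(Jan 2008)Q(Feb 2008) = 286.63×12 + 91.52×8 + 9942.26×3 + 331.46×9 + 26081.90×4 = 3439.56 + 732.16 + 29826.78 + 2983.14 + 104327.6 = 141309.24
P = 146618.12 / 141309.24 × 100 = 103.7569
Fisher = √(L × P) = √(105.8192 × 103.7569) = 104.7830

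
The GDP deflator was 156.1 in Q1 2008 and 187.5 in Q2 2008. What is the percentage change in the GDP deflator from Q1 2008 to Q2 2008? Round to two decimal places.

20.12%

Change = (187.5 − 156.1) / 156.1 × 100
       = 31.4 / 156.1 × 100 = 20.1153%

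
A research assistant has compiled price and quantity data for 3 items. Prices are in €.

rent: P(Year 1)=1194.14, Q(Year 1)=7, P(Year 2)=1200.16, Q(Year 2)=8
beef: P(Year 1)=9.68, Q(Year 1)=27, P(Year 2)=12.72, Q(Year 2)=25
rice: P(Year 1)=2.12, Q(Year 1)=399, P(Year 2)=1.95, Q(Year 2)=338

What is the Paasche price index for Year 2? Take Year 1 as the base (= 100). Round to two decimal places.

Paasche price index uses current-period quantities as weights.
ΣP(Year 2)·Q(Year 2) = 1200.16×8 + 12.72×25 + 1.95×338 = 9601.28 + 318 + 659.1 = 10578.38
ΣP(Year 1)·Q(Year 2) = 1194.14×8 + 9.68×25 + 2.12×338 = 9553.12 + 242 + 716.56 = 10511.68
Index = 10578.38 / 10511.68 × 100 = 100.6345

100.63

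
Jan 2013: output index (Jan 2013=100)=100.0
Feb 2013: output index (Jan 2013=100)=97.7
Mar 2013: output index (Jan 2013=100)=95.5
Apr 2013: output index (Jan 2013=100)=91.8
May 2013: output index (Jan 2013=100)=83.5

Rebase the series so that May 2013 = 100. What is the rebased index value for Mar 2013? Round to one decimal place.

Rebased(Mar 2013) = 95.5 / 83.5 × 100 = 114.3713

114.4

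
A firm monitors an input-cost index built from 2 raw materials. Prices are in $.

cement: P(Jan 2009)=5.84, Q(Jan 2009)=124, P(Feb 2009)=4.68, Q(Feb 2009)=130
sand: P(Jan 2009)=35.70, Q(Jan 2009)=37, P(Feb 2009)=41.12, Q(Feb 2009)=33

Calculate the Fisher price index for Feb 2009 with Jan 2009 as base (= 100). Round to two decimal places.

102.11

Laspeyres component (base-period weights):
ΣP(Feb 2009)Q(Jan 2009) = 4.68×124 + 41.12×37 = 580.32 + 1521.44 = 2101.76
ΣP(Jan 2009)Q(Jan 2009) = 5.84×124 + 35.70×37 = 724.16 + 1320.9 = 2045.06
L = 2101.76 / 2045.06 × 100 = 102.7725
Paasche component (current-period weights):
ΣP(Feb 2009)Q(Feb 2009) = 4.68×130 + 41.12×33 = 608.4 + 1356.96 = 1965.36
ΣP(Jan 2009)Q(Feb 2009) = 5.84×130 + 35.70×33 = 759.2 + 1178.1 = 1937.3
P = 1965.36 / 1937.3 × 100 = 101.4484
Fisher = √(L × P) = √(102.7725 × 101.4484) = 102.1083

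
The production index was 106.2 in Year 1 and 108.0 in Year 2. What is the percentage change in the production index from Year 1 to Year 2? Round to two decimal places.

Change = (108.0 − 106.2) / 106.2 × 100
       = 1.8 / 106.2 × 100 = 1.6949%

1.69%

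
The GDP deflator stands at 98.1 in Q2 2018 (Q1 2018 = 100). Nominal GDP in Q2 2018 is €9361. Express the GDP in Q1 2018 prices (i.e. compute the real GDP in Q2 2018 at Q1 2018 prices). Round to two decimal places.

9542.30

Real = Nominal ÷ (Index/100) = 9361 ÷ (98.1/100)
     = 9361 ÷ 0.981 = 9542.3038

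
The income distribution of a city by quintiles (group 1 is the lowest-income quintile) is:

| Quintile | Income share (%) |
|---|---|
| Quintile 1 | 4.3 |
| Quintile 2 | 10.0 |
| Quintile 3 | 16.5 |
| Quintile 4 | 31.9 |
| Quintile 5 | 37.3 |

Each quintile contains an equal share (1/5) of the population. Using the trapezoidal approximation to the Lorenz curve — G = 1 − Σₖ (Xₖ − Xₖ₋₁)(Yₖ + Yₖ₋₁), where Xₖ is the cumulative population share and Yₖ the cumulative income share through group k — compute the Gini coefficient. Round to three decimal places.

Cumulative income shares Yₖ: 0.0430, 0.1430, 0.3080, 0.6270, 1.0000
Σ (Xₖ−Xₖ₋₁)(Yₖ+Yₖ₋₁) = (1/5)(0.0430+0.0000) + (1/5)(0.1430+0.0430) + (1/5)(0.3080+0.1430) + (1/5)(0.6270+0.3080) + (1/5)(1.0000+0.6270)
  = 0.0086 + 0.0372 + 0.0902 + 0.1870 + 0.3254 = 0.6484
G = 1 − 0.6484 = 0.3516

0.352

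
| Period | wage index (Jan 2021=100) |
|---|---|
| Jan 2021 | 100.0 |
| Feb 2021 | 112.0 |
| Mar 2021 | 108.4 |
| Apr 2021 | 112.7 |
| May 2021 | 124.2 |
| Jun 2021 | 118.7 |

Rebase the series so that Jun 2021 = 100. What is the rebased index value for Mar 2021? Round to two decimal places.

Rebased(Mar 2021) = 108.4 / 118.7 × 100 = 91.3227

91.32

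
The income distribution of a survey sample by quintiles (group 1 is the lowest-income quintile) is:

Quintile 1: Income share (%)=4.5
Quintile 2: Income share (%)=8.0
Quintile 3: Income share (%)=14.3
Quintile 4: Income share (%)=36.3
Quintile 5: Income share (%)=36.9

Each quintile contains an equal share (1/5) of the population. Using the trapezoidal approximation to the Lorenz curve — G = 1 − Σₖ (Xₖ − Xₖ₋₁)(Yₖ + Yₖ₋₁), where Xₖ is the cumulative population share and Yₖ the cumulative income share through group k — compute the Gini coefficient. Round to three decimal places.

Cumulative income shares Yₖ: 0.0450, 0.1250, 0.2680, 0.6310, 1.0000
Σ (Xₖ−Xₖ₋₁)(Yₖ+Yₖ₋₁) = (1/5)(0.0450+0.0000) + (1/5)(0.1250+0.0450) + (1/5)(0.2680+0.1250) + (1/5)(0.6310+0.2680) + (1/5)(1.0000+0.6310)
  = 0.0090 + 0.0340 + 0.0786 + 0.1798 + 0.3262 = 0.6276
G = 1 − 0.6276 = 0.3724

0.372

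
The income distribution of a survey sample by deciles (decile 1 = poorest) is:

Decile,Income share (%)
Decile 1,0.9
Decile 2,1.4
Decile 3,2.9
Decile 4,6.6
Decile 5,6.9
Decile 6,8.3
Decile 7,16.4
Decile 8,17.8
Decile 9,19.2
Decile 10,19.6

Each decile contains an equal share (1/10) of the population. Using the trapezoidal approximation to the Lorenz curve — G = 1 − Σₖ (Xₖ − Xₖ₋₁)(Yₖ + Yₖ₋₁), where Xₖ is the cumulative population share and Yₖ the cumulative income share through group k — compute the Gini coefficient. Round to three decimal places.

Cumulative income shares Yₖ: 0.0090, 0.0230, 0.0520, 0.1180, 0.1870, 0.2700, 0.4340, 0.6120, 0.8040, 1.0000
Σ (Xₖ−Xₖ₋₁)(Yₖ+Yₖ₋₁) = (1/10)(0.0090+0.0000) + (1/10)(0.0230+0.0090) + (1/10)(0.0520+0.0230) + (1/10)(0.1180+0.0520) + (1/10)(0.1870+0.1180) + (1/10)(0.2700+0.1870) + (1/10)(0.4340+0.2700) + (1/10)(0.6120+0.4340) + (1/10)(0.8040+0.6120) + (1/10)(1.0000+0.8040)
  = 0.0009 + 0.0032 + 0.0075 + 0.0170 + 0.0305 + 0.0457 + 0.0704 + 0.1046 + 0.1416 + 0.1804 = 0.6018
G = 1 − 0.6018 = 0.3982

0.398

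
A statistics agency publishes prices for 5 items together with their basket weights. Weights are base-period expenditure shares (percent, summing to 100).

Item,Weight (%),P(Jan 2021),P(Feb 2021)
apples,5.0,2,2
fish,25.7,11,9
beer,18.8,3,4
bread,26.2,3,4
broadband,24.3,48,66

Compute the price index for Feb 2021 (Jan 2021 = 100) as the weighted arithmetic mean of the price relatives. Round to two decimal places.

apples: 5.0 × (2/2) = 5.0 × 1.000000 = 5.0000
fish: 25.7 × (9/11) = 25.7 × 0.818182 = 21.0273
beer: 18.8 × (4/3) = 18.8 × 1.333333 = 25.0667
bread: 26.2 × (4/3) = 26.2 × 1.333333 = 34.9333
broadband: 24.3 × (66/48) = 24.3 × 1.375000 = 33.4125
Index = Σ wᵢ·(p₁ᵢ/p₀ᵢ) = 5.0000 + 21.0273 + 25.0667 + 34.9333 + 33.4125 = 119.4398

119.44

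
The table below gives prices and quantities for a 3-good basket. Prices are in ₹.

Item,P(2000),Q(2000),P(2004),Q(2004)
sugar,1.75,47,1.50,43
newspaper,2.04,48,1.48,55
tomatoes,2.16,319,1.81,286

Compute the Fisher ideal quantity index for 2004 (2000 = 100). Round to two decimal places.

92.47

Laspeyres component (base-period weights):
ΣP(2000)Q(2004) = 1.75×43 + 2.04×55 + 2.16×286 = 75.25 + 112.2 + 617.76 = 805.21
ΣP(2000)Q(2000) = 1.75×47 + 2.04×48 + 2.16×319 = 82.25 + 97.92 + 689.04 = 869.21
L = 805.21 / 869.21 × 100 = 92.6370
Paasche component (current-period weights):
ΣP(2004)Q(2004) = 1.50×43 + 1.48×55 + 1.81×286 = 64.5 + 81.4 + 517.66 = 663.56
ΣP(2004)Q(2000) = 1.50×47 + 1.48×48 + 1.81×319 = 70.5 + 71.04 + 577.39 = 718.93
P = 663.56 / 718.93 × 100 = 92.2983
Fisher = √(L × P) = √(92.6370 × 92.2983) = 92.4675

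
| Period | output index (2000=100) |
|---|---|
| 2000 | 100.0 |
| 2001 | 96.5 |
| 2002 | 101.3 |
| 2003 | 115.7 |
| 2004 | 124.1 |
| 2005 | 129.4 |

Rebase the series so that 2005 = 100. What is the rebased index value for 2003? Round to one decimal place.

Rebased(2003) = 115.7 / 129.4 × 100 = 89.4127

89.4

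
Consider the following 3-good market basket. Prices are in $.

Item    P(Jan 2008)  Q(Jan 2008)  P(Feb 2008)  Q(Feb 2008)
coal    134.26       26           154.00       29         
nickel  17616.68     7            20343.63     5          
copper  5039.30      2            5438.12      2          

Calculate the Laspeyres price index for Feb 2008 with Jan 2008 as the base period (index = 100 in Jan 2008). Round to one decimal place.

114.9

Laspeyres price index uses base-period quantities as weights.
ΣP(Feb 2008)·Q(Jan 2008) = 154.00×26 + 20343.63×7 + 5438.12×2 = 4004 + 142405.41 + 10876.24 = 157285.65
ΣP(Jan 2008)·Q(Jan 2008) = 134.26×26 + 17616.68×7 + 5039.30×2 = 3490.76 + 123316.76 + 10078.6 = 136886.12
Index = 157285.65 / 136886.12 × 100 = 114.9026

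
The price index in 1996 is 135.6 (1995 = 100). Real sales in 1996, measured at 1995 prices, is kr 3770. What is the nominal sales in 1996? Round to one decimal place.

5112.1

Nominal = Real × (Index/100) = 3770 × (135.6/100)
        = 3770 × 1.356 = 5112.1200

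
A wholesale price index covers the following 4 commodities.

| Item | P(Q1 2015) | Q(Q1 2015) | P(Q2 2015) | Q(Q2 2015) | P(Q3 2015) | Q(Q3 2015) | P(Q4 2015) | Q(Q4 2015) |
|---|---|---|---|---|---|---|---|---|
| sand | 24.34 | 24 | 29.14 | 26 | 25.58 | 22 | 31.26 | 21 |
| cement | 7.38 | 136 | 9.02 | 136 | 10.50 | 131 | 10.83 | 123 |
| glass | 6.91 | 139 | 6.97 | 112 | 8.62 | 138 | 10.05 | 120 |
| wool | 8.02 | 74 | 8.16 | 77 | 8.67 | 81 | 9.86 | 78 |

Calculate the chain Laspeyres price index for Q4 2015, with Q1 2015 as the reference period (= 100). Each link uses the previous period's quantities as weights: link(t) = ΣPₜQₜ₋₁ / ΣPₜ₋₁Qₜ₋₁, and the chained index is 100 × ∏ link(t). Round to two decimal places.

Link Q1 2015→Q2 2015:
ΣP(Q2 2015)Q(Q1 2015) = 29.14×24 + 9.02×136 + 6.97×139 + 8.16×74 = 699.36 + 1226.72 + 968.83 + 603.84 = 3498.75
ΣP(Q1 2015)Q(Q1 2015) = 24.34×24 + 7.38×136 + 6.91×139 + 8.02×74 = 584.16 + 1003.68 + 960.49 + 593.48 = 3141.81
link = 3498.75/3141.81 = 1.113610
Link Q2 2015→Q3 2015:
ΣP(Q3 2015)Q(Q2 2015) = 25.58×26 + 10.50×136 + 8.62×112 + 8.67×77 = 665.08 + 1428 + 965.44 + 667.59 = 3726.11
ΣP(Q2 2015)Q(Q2 2015) = 29.14×26 + 9.02×136 + 6.97×112 + 8.16×77 = 757.64 + 1226.72 + 780.64 + 628.32 = 3393.32
link = 3726.11/3393.32 = 1.098072
Link Q3 2015→Q4 2015:
ΣP(Q4 2015)Q(Q3 2015) = 31.26×22 + 10.83×131 + 10.05×138 + 9.86×81 = 687.72 + 1418.73 + 1386.9 + 798.66 = 4292.01
ΣP(Q3 2015)Q(Q3 2015) = 25.58×22 + 10.50×131 + 8.62×138 + 8.67×81 = 562.76 + 1375.5 + 1189.56 + 702.27 = 3830.09
link = 4292.01/3830.09 = 1.120603
Chained index = 100 × 1.113610 × 1.098072 × 1.120603 = 137.0300

137.03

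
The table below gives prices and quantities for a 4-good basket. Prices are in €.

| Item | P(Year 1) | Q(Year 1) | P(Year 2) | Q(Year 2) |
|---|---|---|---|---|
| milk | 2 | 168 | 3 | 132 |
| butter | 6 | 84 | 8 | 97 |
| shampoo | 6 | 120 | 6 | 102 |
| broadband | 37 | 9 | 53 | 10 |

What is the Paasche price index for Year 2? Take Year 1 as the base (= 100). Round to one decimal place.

Paasche price index uses current-period quantities as weights.
ΣP(Year 2)·Q(Year 2) = 3×132 + 8×97 + 6×102 + 53×10 = 396 + 776 + 612 + 530 = 2314
ΣP(Year 1)·Q(Year 2) = 2×132 + 6×97 + 6×102 + 37×10 = 264 + 582 + 612 + 370 = 1828
Index = 2314 / 1828 × 100 = 126.5864

126.6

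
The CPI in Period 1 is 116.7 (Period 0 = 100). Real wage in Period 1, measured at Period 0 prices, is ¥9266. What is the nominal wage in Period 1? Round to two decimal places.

10813.42

Nominal = Real × (Index/100) = 9266 × (116.7/100)
        = 9266 × 1.167 = 10813.4220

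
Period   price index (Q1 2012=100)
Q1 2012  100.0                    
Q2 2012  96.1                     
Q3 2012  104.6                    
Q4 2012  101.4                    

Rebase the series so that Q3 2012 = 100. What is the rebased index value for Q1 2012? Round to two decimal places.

95.60

Rebased(Q1 2012) = 100.0 / 104.6 × 100 = 95.6023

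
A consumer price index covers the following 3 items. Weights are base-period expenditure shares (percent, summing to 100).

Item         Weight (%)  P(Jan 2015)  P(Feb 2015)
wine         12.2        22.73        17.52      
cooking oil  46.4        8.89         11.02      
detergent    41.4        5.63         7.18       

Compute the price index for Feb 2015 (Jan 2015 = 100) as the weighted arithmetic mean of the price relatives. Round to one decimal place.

119.7

wine: 12.2 × (17.52/22.73) = 12.2 × 0.770788 = 9.4036
cooking oil: 46.4 × (11.02/8.89) = 46.4 × 1.239595 = 57.5172
detergent: 41.4 × (7.18/5.63) = 41.4 × 1.275311 = 52.7979
Index = Σ wᵢ·(p₁ᵢ/p₀ᵢ) = 9.4036 + 57.5172 + 52.7979 = 119.7187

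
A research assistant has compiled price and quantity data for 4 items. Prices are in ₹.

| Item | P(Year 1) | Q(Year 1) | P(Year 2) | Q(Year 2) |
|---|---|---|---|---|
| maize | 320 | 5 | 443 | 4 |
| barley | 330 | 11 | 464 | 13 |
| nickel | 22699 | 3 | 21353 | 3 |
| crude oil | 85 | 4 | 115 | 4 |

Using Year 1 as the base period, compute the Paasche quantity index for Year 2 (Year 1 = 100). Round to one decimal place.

Paasche quantity index uses current-period prices as weights.
ΣP(Year 2)·Q(Year 2) = 443×4 + 464×13 + 21353×3 + 115×4 = 1772 + 6032 + 64059 + 460 = 72323
ΣP(Year 2)·Q(Year 1) = 443×5 + 464×11 + 21353×3 + 115×4 = 2215 + 5104 + 64059 + 460 = 71838
Index = 72323 / 71838 × 100 = 100.6751

100.7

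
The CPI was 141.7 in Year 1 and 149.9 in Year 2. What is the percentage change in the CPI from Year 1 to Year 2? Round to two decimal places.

5.79%

Change = (149.9 − 141.7) / 141.7 × 100
       = 8.2 / 141.7 × 100 = 5.7869%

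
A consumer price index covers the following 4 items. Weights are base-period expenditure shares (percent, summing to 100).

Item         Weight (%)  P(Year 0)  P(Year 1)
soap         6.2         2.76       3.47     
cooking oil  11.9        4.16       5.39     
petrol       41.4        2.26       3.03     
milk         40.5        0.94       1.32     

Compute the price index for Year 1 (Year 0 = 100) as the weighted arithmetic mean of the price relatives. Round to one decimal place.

135.6

soap: 6.2 × (3.47/2.76) = 6.2 × 1.257246 = 7.7949
cooking oil: 11.9 × (5.39/4.16) = 11.9 × 1.295673 = 15.4185
petrol: 41.4 × (3.03/2.26) = 41.4 × 1.340708 = 55.5053
milk: 40.5 × (1.32/0.94) = 40.5 × 1.404255 = 56.8723
Index = Σ wᵢ·(p₁ᵢ/p₀ᵢ) = 7.7949 + 15.4185 + 55.5053 + 56.8723 = 135.5911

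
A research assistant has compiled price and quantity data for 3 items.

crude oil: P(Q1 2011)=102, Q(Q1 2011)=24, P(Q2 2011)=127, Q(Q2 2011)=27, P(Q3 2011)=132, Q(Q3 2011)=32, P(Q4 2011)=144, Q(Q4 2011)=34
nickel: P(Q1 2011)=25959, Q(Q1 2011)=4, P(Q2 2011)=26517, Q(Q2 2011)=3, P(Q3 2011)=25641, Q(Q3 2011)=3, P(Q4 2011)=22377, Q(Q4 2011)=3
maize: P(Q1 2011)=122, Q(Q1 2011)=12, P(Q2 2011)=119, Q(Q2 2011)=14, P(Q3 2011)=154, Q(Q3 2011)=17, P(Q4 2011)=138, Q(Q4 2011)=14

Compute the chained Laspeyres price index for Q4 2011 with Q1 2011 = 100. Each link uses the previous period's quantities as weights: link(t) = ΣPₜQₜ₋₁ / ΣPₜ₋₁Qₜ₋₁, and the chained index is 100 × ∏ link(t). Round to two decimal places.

Link Q1 2011→Q2 2011:
ΣP(Q2 2011)Q(Q1 2011) = 127×24 + 26517×4 + 119×12 = 3048 + 106068 + 1428 = 110544
ΣP(Q1 2011)Q(Q1 2011) = 102×24 + 25959×4 + 122×12 = 2448 + 103836 + 1464 = 107748
link = 110544/107748 = 1.025949
Link Q2 2011→Q3 2011:
ΣP(Q3 2011)Q(Q2 2011) = 132×27 + 25641×3 + 154×14 = 3564 + 76923 + 2156 = 82643
ΣP(Q2 2011)Q(Q2 2011) = 127×27 + 26517×3 + 119×14 = 3429 + 79551 + 1666 = 84646
link = 82643/84646 = 0.976337
Link Q3 2011→Q4 2011:
ΣP(Q4 2011)Q(Q3 2011) = 144×32 + 22377×3 + 138×17 = 4608 + 67131 + 2346 = 74085
ΣP(Q3 2011)Q(Q3 2011) = 132×32 + 25641×3 + 154×17 = 4224 + 76923 + 2618 = 83765
link = 74085/83765 = 0.884439
Chained index = 100 × 1.025949 × 0.976337 × 0.884439 = 88.5918

88.59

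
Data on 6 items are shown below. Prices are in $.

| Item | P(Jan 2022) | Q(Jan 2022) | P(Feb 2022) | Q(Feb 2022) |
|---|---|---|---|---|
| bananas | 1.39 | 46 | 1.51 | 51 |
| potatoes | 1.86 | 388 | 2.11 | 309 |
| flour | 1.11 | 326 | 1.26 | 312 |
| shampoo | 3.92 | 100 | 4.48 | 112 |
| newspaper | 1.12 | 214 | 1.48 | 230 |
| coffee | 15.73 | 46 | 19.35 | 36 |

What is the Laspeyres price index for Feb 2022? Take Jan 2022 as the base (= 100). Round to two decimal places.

118.02

Laspeyres price index uses base-period quantities as weights.
ΣP(Feb 2022)·Q(Jan 2022) = 1.51×46 + 2.11×388 + 1.26×326 + 4.48×100 + 1.48×214 + 19.35×46 = 69.46 + 818.68 + 410.76 + 448 + 316.72 + 890.1 = 2953.72
ΣP(Jan 2022)·Q(Jan 2022) = 1.39×46 + 1.86×388 + 1.11×326 + 3.92×100 + 1.12×214 + 15.73×46 = 63.94 + 721.68 + 361.86 + 392 + 239.68 + 723.58 = 2502.74
Index = 2953.72 / 2502.74 × 100 = 118.0195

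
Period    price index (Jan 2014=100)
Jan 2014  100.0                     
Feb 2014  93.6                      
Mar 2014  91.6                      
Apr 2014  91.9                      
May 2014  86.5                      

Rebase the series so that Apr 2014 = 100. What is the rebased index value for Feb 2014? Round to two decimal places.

101.85

Rebased(Feb 2014) = 93.6 / 91.9 × 100 = 101.8498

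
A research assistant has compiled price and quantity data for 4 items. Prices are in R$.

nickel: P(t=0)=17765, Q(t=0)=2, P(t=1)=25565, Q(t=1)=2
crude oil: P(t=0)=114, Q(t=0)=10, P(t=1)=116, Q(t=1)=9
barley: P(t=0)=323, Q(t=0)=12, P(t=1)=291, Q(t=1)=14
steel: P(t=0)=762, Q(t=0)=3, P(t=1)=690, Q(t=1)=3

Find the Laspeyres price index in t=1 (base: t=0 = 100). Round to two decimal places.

Laspeyres price index uses base-period quantities as weights.
ΣP(t=1)·Q(t=0) = 25565×2 + 116×10 + 291×12 + 690×3 = 51130 + 1160 + 3492 + 2070 = 57852
ΣP(t=0)·Q(t=0) = 17765×2 + 114×10 + 323×12 + 762×3 = 35530 + 1140 + 3876 + 2286 = 42832
Index = 57852 / 42832 × 100 = 135.0672

135.07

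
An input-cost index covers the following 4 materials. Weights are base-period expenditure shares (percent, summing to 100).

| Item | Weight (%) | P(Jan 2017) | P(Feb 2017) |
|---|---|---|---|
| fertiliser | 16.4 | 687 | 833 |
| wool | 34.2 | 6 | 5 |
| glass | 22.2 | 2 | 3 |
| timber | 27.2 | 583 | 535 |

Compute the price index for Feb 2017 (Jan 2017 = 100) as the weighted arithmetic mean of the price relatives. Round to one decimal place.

fertiliser: 16.4 × (833/687) = 16.4 × 1.212518 = 19.8853
wool: 34.2 × (5/6) = 34.2 × 0.833333 = 28.5000
glass: 22.2 × (3/2) = 22.2 × 1.500000 = 33.3000
timber: 27.2 × (535/583) = 27.2 × 0.917667 = 24.9605
Index = Σ wᵢ·(p₁ᵢ/p₀ᵢ) = 19.8853 + 28.5000 + 33.3000 + 24.9605 = 106.6458

106.6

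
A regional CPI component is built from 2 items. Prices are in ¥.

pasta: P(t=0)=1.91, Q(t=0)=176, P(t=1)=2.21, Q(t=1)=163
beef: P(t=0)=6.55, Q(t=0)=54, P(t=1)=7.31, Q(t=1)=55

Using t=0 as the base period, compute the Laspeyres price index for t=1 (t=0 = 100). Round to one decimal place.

Laspeyres price index uses base-period quantities as weights.
ΣP(t=1)·Q(t=0) = 2.21×176 + 7.31×54 = 388.96 + 394.74 = 783.7
ΣP(t=0)·Q(t=0) = 1.91×176 + 6.55×54 = 336.16 + 353.7 = 689.86
Index = 783.7 / 689.86 × 100 = 113.6028

113.6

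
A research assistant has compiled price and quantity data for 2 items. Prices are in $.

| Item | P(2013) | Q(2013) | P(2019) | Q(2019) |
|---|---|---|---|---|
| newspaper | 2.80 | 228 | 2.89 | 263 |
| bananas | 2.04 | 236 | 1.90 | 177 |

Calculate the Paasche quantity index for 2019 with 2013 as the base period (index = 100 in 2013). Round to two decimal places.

99.01

Paasche quantity index uses current-period prices as weights.
ΣP(2019)·Q(2019) = 2.89×263 + 1.90×177 = 760.07 + 336.3 = 1096.37
ΣP(2019)·Q(2013) = 2.89×228 + 1.90×236 = 658.92 + 448.4 = 1107.32
Index = 1096.37 / 1107.32 × 100 = 99.0111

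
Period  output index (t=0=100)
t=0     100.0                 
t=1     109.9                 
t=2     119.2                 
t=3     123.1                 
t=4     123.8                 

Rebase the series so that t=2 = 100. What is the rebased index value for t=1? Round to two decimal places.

92.20

Rebased(t=1) = 109.9 / 119.2 × 100 = 92.1980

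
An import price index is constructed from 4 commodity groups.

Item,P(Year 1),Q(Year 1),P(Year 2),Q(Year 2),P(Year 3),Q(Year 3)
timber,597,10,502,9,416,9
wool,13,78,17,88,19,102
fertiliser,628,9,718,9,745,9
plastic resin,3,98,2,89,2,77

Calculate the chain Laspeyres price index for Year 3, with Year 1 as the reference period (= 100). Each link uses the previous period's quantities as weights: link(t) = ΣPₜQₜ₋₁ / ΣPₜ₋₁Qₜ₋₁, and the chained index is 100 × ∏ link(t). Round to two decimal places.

97.75

Link Year 1→Year 2:
ΣP(Year 2)Q(Year 1) = 502×10 + 17×78 + 718×9 + 2×98 = 5020 + 1326 + 6462 + 196 = 13004
ΣP(Year 1)Q(Year 1) = 597×10 + 13×78 + 628×9 + 3×98 = 5970 + 1014 + 5652 + 294 = 12930
link = 13004/12930 = 1.005723
Link Year 2→Year 3:
ΣP(Year 3)Q(Year 2) = 416×9 + 19×88 + 745×9 + 2×89 = 3744 + 1672 + 6705 + 178 = 12299
ΣP(Year 2)Q(Year 2) = 502×9 + 17×88 + 718×9 + 2×89 = 4518 + 1496 + 6462 + 178 = 12654
link = 12299/12654 = 0.971946
Chained index = 100 × 1.005723 × 0.971946 = 97.7508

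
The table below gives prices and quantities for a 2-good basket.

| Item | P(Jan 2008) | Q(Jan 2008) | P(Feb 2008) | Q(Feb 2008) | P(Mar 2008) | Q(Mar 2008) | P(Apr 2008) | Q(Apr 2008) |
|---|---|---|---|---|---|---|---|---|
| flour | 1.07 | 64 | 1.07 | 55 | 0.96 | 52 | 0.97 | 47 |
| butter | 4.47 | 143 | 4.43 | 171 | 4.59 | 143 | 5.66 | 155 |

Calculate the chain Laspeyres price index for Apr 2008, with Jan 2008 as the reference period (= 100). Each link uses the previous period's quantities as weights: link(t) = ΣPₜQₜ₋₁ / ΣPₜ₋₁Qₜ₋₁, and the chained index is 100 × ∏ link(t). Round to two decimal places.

Link Jan 2008→Feb 2008:
ΣP(Feb 2008)Q(Jan 2008) = 1.07×64 + 4.43×143 = 68.48 + 633.49 = 701.97
ΣP(Jan 2008)Q(Jan 2008) = 1.07×64 + 4.47×143 = 68.48 + 639.21 = 707.69
link = 701.97/707.69 = 0.991917
Link Feb 2008→Mar 2008:
ΣP(Mar 2008)Q(Feb 2008) = 0.96×55 + 4.59×171 = 52.8 + 784.89 = 837.69
ΣP(Feb 2008)Q(Feb 2008) = 1.07×55 + 4.43×171 = 58.85 + 757.53 = 816.38
link = 837.69/816.38 = 1.026103
Link Mar 2008→Apr 2008:
ΣP(Apr 2008)Q(Mar 2008) = 0.97×52 + 5.66×143 = 50.44 + 809.38 = 859.82
ΣP(Mar 2008)Q(Mar 2008) = 0.96×52 + 4.59×143 = 49.92 + 656.37 = 706.29
link = 859.82/706.29 = 1.217375
Chained index = 100 × 0.991917 × 1.026103 × 1.217375 = 123.9056

123.91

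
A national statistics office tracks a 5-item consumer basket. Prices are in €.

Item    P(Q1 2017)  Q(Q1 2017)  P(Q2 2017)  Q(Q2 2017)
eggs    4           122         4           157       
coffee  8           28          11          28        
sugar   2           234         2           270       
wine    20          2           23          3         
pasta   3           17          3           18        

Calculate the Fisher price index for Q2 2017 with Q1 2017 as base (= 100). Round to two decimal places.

106.63

Laspeyres component (base-period weights):
ΣP(Q2 2017)Q(Q1 2017) = 4×122 + 11×28 + 2×234 + 23×2 + 3×17 = 488 + 308 + 468 + 46 + 51 = 1361
ΣP(Q1 2017)Q(Q1 2017) = 4×122 + 8×28 + 2×234 + 20×2 + 3×17 = 488 + 224 + 468 + 40 + 51 = 1271
L = 1361 / 1271 × 100 = 107.0810
Paasche component (current-period weights):
ΣP(Q2 2017)Q(Q2 2017) = 4×157 + 11×28 + 2×270 + 23×3 + 3×18 = 628 + 308 + 540 + 69 + 54 = 1599
ΣP(Q1 2017)Q(Q2 2017) = 4×157 + 8×28 + 2×270 + 20×3 + 3×18 = 628 + 224 + 540 + 60 + 54 = 1506
P = 1599 / 1506 × 100 = 106.1753
Fisher = √(L × P) = √(107.0810 × 106.1753) = 106.6272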